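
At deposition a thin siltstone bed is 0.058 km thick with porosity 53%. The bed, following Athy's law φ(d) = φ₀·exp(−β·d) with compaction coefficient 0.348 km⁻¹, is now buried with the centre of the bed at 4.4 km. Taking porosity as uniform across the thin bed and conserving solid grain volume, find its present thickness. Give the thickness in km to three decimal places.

0.031 km

Porosity at 4.4 km: φ = 0.53·exp(−0.348×4.4) = 0.1146
Solid-volume conservation: h(1−φ) = h₀(1−φ₀) ⇒ h = h₀·(1−φ₀)/(1−φ)
h = 0.058 × (1 − 0.53)/(1 − 0.1146) = 0.058 × 0.5308 = 0.0308 km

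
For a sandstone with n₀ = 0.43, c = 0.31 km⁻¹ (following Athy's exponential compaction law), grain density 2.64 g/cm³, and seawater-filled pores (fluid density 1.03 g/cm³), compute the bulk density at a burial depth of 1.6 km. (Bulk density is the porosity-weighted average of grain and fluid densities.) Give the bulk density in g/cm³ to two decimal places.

2.22 g/cm³

Porosity at depth: n = 0.43·exp(−0.31×1.6) = 0.43×0.6090 = 0.2619
Bulk density: ρ_b = (1−n)ρ_g + n·ρ_f = 0.7381×2.64 + 0.2619×1.03
       = 1.949 + 0.270 = 2.218 g/cm³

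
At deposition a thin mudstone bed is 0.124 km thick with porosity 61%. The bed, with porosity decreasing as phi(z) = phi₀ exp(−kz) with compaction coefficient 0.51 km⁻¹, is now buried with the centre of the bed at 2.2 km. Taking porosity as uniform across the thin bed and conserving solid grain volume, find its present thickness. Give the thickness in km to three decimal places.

Porosity at 2.2 km: phi = 0.61·exp(−0.51×2.2) = 0.1986
Solid-volume conservation: h(1−phi) = h₀(1−phi₀) ⇒ h = h₀·(1−phi₀)/(1−phi)
h = 0.124 × (1 − 0.61)/(1 − 0.1986) = 0.124 × 0.4867 = 0.0603 km

0.060 km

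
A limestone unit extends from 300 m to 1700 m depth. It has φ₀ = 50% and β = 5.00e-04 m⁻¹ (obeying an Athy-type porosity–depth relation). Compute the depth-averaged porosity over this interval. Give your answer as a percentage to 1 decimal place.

Working in km (1 km = 1000 m; β in km⁻¹ = β in m⁻¹ × 1000):
⟨φ⟩ = (1/(Z₂−Z₁)) ∫ φ₀ e^(−βZ) dZ = φ₀·(e^(−β·Z₁) − e^(−β·Z₂)) / (β·(Z₂−Z₁))
e^(−0.5×0.3) = 0.8607; e^(−0.5×1.7) = 0.4274
⟨φ⟩ = 0.5 × (0.8607 − 0.4274) / (0.5 × 1.4) = 0.5 × 0.6190 = 0.3095

30.9%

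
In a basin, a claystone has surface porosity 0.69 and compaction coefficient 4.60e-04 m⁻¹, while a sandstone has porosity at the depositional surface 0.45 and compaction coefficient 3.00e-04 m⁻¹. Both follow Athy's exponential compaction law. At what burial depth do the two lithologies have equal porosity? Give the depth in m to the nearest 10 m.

2670 m

Working in km (1 km = 1000 m; c in km⁻¹ = c in m⁻¹ × 1000):
Set φ₀ₐ e^(−cₐz) = φ₀ᵦ e^(−cᵦz) ⇒ ln(φ₀ₐ/φ₀ᵦ) = (cₐ − cᵦ)·z
z = ln(0.69/0.45) / (0.46 − 0.3) = 0.4274 / 0.16 = 2.672 km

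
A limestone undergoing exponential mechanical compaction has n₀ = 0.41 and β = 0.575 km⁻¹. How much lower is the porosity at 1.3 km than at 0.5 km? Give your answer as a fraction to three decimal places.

0.113

n(0.5) = 0.41·e^(−0.575×0.5) = 0.3076
n(1.3) = 0.41·e^(−0.575×1.3) = 0.1942
Δn = 0.3076 − 0.1942 = 0.1134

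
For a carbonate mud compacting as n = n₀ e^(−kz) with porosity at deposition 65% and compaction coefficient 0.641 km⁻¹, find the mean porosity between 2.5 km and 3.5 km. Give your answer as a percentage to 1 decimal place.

⟨n⟩ = (1/(z₂−z₁)) ∫ n₀ e^(−kz) dz = n₀·(e^(−k·z₁) − e^(−k·z₂)) / (k·(z₂−z₁))
e^(−0.641×2.5) = 0.2014; e^(−0.641×3.5) = 0.1061
⟨n⟩ = 0.65 × (0.2014 − 0.1061) / (0.641 × 1) = 0.65 × 0.1487 = 0.0966

9.7%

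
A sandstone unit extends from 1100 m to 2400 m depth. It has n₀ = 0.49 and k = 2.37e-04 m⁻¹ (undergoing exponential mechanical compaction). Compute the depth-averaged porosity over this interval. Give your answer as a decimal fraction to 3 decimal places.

0.325

Working in km (1 km = 1000 m; k in km⁻¹ = k in m⁻¹ × 1000):
⟨n⟩ = (1/(z₂−z₁)) ∫ n₀ e^(−kz) dz = n₀·(e^(−k·z₁) − e^(−k·z₂)) / (k·(z₂−z₁))
e^(−0.237×1.1) = 0.7705; e^(−0.237×2.4) = 0.5662
⟨n⟩ = 0.49 × (0.7705 − 0.5662) / (0.237 × 1.3) = 0.49 × 0.6631 = 0.3249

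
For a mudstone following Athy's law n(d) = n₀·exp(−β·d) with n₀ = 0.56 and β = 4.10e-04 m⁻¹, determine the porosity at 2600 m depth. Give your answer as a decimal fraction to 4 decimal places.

Working in km (1 km = 1000 m; β in km⁻¹ = β in m⁻¹ × 1000):
n = n₀·exp(−β·d) = 0.56 × exp(−0.41 × 2.6) = 0.56 × exp(−1.066)
  = 0.56 × 0.3444 = 0.1929

0.1929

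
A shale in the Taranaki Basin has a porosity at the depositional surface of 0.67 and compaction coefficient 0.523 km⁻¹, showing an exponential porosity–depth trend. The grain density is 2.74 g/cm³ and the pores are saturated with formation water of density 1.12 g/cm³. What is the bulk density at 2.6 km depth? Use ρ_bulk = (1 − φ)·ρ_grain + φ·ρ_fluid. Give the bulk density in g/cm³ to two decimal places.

Porosity at depth: phi = 0.67·exp(−0.523×2.6) = 0.67×0.2567 = 0.1720
Bulk density: ρ_b = (1−phi)ρ_g + phi·ρ_f = 0.8280×2.74 + 0.1720×1.12
       = 2.269 + 0.193 = 2.461 g/cm³

2.46 g/cm³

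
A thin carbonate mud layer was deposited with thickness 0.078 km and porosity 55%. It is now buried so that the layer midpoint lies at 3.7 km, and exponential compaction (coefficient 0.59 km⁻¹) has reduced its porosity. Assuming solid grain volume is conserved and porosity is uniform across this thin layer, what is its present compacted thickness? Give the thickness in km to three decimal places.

Porosity at 3.7 km: φ = 0.55·exp(−0.59×3.7) = 0.0620
Solid-volume conservation: h(1−φ) = h₀(1−φ₀) ⇒ h = h₀·(1−φ₀)/(1−φ)
h = 0.078 × (1 − 0.55)/(1 − 0.0620) = 0.078 × 0.4797 = 0.0374 km

0.037 km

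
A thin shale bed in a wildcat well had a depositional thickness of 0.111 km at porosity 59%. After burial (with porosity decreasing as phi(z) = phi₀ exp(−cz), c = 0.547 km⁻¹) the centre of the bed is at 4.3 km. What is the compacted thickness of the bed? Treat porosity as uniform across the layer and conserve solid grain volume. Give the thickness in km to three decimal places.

Porosity at 4.3 km: phi = 0.59·exp(−0.547×4.3) = 0.0561
Solid-volume conservation: h(1−phi) = h₀(1−phi₀) ⇒ h = h₀·(1−phi₀)/(1−phi)
h = 0.111 × (1 − 0.59)/(1 − 0.0561) = 0.111 × 0.4344 = 0.0482 km

0.048 km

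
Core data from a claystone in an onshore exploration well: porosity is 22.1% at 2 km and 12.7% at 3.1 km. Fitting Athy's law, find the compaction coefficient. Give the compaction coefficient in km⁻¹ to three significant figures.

0.504 km⁻¹

Athy: phi(Z) = phi₀ e^(−βZ) ⇒ phi₁/phi₂ = e^{β(Z₂−Z₁)} ⇒ β = ln(phi₁/phi₂)/(Z₂−Z₁)
β = ln(0.221/0.127) / (3.1 − 2) = ln(1.74) / 1.1 = 0.5540 / 1.1 = 0.5036 km⁻¹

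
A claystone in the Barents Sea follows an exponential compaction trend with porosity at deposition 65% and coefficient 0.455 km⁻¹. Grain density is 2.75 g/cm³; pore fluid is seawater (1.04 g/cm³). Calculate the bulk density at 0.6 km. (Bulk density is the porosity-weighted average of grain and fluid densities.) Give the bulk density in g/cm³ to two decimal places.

1.90 g/cm³

Porosity at depth: n = 0.65·exp(−0.455×0.6) = 0.65×0.7611 = 0.4947
Bulk density: ρ_b = (1−n)ρ_g + n·ρ_f = 0.5053×2.75 + 0.4947×1.04
       = 1.390 + 0.514 = 1.904 g/cm³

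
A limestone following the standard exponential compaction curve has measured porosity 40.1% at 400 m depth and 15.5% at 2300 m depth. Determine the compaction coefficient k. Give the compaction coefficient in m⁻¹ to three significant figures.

0.000500 m⁻¹

Working in km (1 km = 1000 m; k in km⁻¹ = k in m⁻¹ × 1000):
Athy: φ(Z) = φ₀ e^(−kZ) ⇒ φ₁/φ₂ = e^{k(Z₂−Z₁)} ⇒ k = ln(φ₁/φ₂)/(Z₂−Z₁)
k = ln(0.401/0.155) / (2.3 − 0.4) = ln(2.587) / 1.9 = 0.9505 / 1.9 = 0.5003 km⁻¹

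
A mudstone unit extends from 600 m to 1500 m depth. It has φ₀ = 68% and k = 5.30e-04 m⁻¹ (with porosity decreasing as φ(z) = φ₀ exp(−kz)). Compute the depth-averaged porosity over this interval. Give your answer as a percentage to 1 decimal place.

39.3%

Working in km (1 km = 1000 m; k in km⁻¹ = k in m⁻¹ × 1000):
⟨φ⟩ = (1/(z₂−z₁)) ∫ φ₀ e^(−kz) dz = φ₀·(e^(−k·z₁) − e^(−k·z₂)) / (k·(z₂−z₁))
e^(−0.53×0.6) = 0.7276; e^(−0.53×1.5) = 0.4516
⟨φ⟩ = 0.68 × (0.7276 − 0.4516) / (0.53 × 0.9) = 0.68 × 0.5787 = 0.3935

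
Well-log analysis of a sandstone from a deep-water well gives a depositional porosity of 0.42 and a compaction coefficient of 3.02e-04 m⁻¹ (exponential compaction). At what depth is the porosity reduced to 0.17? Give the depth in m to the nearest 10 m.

Working in km (1 km = 1000 m; β in km⁻¹ = β in m⁻¹ × 1000):
Invert Athy's law: d = ln(phi₀/phi) / β
d = ln(0.42/0.17) / 0.302 = ln(2.471) / 0.302 = 0.9045 / 0.302 = 2.995 km

2990 m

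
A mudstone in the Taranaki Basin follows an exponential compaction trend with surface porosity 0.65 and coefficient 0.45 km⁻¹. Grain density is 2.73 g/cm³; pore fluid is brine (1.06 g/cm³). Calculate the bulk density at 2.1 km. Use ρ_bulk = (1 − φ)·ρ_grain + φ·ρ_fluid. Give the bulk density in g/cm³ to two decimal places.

2.31 g/cm³

Porosity at depth: φ = 0.65·exp(−0.45×2.1) = 0.65×0.3887 = 0.2526
Bulk density: ρ_b = (1−φ)ρ_g + φ·ρ_f = 0.7474×2.73 + 0.2526×1.06
       = 2.040 + 0.268 = 2.308 g/cm³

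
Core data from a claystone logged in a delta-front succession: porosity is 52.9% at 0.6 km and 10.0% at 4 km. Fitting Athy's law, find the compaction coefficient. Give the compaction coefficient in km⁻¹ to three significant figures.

0.490 km⁻¹

Athy: n(d) = n₀ e^(−cd) ⇒ n₁/n₂ = e^{c(d₂−d₁)} ⇒ c = ln(n₁/n₂)/(d₂−d₁)
c = ln(0.529/0.1) / (4 − 0.6) = ln(5.29) / 3.4 = 1.6658 / 3.4 = 0.4899 km⁻¹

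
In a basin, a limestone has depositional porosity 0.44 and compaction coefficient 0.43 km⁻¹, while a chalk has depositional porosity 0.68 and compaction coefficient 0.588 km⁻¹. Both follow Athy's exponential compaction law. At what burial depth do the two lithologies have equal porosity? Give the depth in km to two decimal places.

2.76 km

Set φ₀ₐ e^(−cₐd) = φ₀ᵦ e^(−cᵦd) ⇒ ln(φ₀ₐ/φ₀ᵦ) = (cₐ − cᵦ)·d
d = ln(0.44/0.68) / (0.43 − 0.588) = -0.4353 / -0.158 = 2.755 km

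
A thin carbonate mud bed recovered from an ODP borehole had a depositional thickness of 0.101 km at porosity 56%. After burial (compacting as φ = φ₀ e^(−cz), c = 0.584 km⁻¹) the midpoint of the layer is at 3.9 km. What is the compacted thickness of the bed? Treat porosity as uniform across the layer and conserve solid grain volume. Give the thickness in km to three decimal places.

Porosity at 3.9 km: φ = 0.56·exp(−0.584×3.9) = 0.0574
Solid-volume conservation: h(1−φ) = h₀(1−φ₀) ⇒ h = h₀·(1−φ₀)/(1−φ)
h = 0.101 × (1 − 0.56)/(1 − 0.0574) = 0.101 × 0.4668 = 0.0471 km

0.047 km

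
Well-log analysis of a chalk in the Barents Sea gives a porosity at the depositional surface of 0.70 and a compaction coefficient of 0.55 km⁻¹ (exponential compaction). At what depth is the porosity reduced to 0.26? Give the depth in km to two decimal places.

Invert Athy's law: z = ln(n₀/n) / β
z = ln(0.7/0.26) / 0.55 = ln(2.692) / 0.55 = 0.9904 / 0.55 = 1.801 km

1.80 km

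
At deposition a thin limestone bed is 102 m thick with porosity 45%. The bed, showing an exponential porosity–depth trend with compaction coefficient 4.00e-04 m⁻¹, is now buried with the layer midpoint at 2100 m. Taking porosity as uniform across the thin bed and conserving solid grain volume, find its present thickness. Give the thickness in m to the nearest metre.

Working in km (1 km = 1000 m; β in km⁻¹ = β in m⁻¹ × 1000):
Porosity at 2.1 km: n = 0.45·exp(−0.4×2.1) = 0.1943
Solid-volume conservation: h(1−n) = h₀(1−n₀) ⇒ h = h₀·(1−n₀)/(1−n)
h = 0.102 × (1 − 0.45)/(1 − 0.1943) = 0.102 × 0.6826 = 0.0696 km

70 m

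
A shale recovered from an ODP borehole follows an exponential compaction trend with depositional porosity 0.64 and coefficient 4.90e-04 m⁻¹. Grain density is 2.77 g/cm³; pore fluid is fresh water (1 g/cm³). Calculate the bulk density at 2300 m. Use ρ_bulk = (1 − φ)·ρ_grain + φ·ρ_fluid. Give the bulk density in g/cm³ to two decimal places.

2.40 g/cm³

Working in km (1 km = 1000 m; k in km⁻¹ = k in m⁻¹ × 1000):
Porosity at depth: n = 0.64·exp(−0.49×2.3) = 0.64×0.3240 = 0.2074
Bulk density: ρ_b = (1−n)ρ_g + n·ρ_f = 0.7926×2.77 + 0.2074×1
       = 2.196 + 0.207 = 2.403 g/cm³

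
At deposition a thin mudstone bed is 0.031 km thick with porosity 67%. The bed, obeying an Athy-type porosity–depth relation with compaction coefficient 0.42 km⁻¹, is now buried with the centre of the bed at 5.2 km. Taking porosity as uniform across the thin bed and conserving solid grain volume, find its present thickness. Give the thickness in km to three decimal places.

0.011 km

Porosity at 5.2 km: n = 0.67·exp(−0.42×5.2) = 0.0754
Solid-volume conservation: h(1−n) = h₀(1−n₀) ⇒ h = h₀·(1−n₀)/(1−n)
h = 0.031 × (1 − 0.67)/(1 − 0.0754) = 0.031 × 0.3569 = 0.0111 km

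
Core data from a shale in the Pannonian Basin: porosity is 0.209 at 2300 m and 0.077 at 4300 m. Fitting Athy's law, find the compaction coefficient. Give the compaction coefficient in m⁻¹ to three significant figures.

0.000499 m⁻¹

Working in km (1 km = 1000 m; β in km⁻¹ = β in m⁻¹ × 1000):
Athy: φ(d) = φ₀ e^(−βd) ⇒ φ₁/φ₂ = e^{β(d₂−d₁)} ⇒ β = ln(φ₁/φ₂)/(d₂−d₁)
β = ln(0.209/0.077) / (4.3 − 2.3) = ln(2.714) / 2 = 0.9985 / 2 = 0.4993 km⁻¹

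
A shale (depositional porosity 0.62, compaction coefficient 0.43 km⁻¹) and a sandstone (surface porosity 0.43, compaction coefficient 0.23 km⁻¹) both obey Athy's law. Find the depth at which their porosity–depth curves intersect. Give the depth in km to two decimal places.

Set phi₀ₐ e^(−kₐz) = phi₀ᵦ e^(−kᵦz) ⇒ ln(phi₀ₐ/phi₀ᵦ) = (kₐ − kᵦ)·z
z = ln(0.62/0.43) / (0.43 − 0.23) = 0.3659 / 0.2 = 1.830 km

1.83 km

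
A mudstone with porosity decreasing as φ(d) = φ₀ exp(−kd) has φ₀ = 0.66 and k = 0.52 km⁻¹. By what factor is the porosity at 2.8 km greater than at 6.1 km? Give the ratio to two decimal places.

φ(d₁)/φ(d₂) = e^(−k·d₁)/e^(−k·d₂) = e^{k(d₂−d₁)}
= exp(0.52 × 3.3) = exp(1.716) = 5.5622

5.56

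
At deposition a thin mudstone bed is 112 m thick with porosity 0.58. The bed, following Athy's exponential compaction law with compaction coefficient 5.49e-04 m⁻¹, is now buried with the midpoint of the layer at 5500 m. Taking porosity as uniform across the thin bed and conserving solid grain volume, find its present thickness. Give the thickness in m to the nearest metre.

48 m

Working in km (1 km = 1000 m; k in km⁻¹ = k in m⁻¹ × 1000):
Porosity at 5.5 km: phi = 0.58·exp(−0.549×5.5) = 0.0283
Solid-volume conservation: h(1−phi) = h₀(1−phi₀) ⇒ h = h₀·(1−phi₀)/(1−phi)
h = 0.112 × (1 − 0.58)/(1 − 0.0283) = 0.112 × 0.4322 = 0.0484 km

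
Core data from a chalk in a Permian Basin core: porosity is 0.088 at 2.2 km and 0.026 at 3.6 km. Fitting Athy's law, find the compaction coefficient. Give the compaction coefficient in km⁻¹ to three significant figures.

Athy: φ(z) = φ₀ e^(−kz) ⇒ φ₁/φ₂ = e^{k(z₂−z₁)} ⇒ k = ln(φ₁/φ₂)/(z₂−z₁)
k = ln(0.088/0.026) / (3.6 − 2.2) = ln(3.385) / 1.4 = 1.2192 / 1.4 = 0.8709 km⁻¹

0.871 km⁻¹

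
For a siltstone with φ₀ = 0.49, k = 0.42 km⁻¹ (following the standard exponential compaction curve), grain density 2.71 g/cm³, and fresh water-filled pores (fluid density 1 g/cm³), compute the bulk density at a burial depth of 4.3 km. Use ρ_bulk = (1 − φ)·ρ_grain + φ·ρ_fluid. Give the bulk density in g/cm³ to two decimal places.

Porosity at depth: φ = 0.49·exp(−0.42×4.3) = 0.49×0.1643 = 0.0805
Bulk density: ρ_b = (1−φ)ρ_g + φ·ρ_f = 0.9195×2.71 + 0.0805×1
       = 2.492 + 0.081 = 2.572 g/cm³

2.57 g/cm³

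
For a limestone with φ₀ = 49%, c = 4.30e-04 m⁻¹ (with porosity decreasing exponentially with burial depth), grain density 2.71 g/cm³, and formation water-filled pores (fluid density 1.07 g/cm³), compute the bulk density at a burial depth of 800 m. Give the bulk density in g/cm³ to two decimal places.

2.14 g/cm³

Working in km (1 km = 1000 m; c in km⁻¹ = c in m⁻¹ × 1000):
Porosity at depth: φ = 0.49·exp(−0.43×0.8) = 0.49×0.7089 = 0.3474
Bulk density: ρ_b = (1−φ)ρ_g + φ·ρ_f = 0.6526×2.71 + 0.3474×1.07
       = 1.769 + 0.372 = 2.140 g/cm³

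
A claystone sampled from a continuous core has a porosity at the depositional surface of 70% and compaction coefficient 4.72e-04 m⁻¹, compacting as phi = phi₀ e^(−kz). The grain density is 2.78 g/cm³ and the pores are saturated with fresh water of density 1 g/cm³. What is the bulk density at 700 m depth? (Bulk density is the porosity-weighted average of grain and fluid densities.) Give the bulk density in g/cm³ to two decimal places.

Working in km (1 km = 1000 m; k in km⁻¹ = k in m⁻¹ × 1000):
Porosity at depth: phi = 0.7·exp(−0.472×0.7) = 0.7×0.7186 = 0.5030
Bulk density: ρ_b = (1−phi)ρ_g + phi·ρ_f = 0.4970×2.78 + 0.5030×1
       = 1.382 + 0.503 = 1.885 g/cm³

1.88 g/cm³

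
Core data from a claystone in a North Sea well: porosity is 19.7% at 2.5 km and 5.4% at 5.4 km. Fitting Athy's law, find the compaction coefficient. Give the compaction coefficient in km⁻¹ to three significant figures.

0.446 km⁻¹

Athy: phi(Z) = phi₀ e^(−cZ) ⇒ phi₁/phi₂ = e^{c(Z₂−Z₁)} ⇒ c = ln(phi₁/phi₂)/(Z₂−Z₁)
c = ln(0.197/0.054) / (5.4 − 2.5) = ln(3.648) / 2.9 = 1.2942 / 2.9 = 0.4463 km⁻¹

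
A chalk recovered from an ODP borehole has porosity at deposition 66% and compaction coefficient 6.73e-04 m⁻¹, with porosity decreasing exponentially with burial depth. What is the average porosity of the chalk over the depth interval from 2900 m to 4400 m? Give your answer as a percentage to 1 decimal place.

5.9%

Working in km (1 km = 1000 m; c in km⁻¹ = c in m⁻¹ × 1000):
⟨φ⟩ = (1/(d₂−d₁)) ∫ φ₀ e^(−cd) dd = φ₀·(e^(−c·d₁) − e^(−c·d₂)) / (c·(d₂−d₁))
e^(−0.673×2.9) = 0.1420; e^(−0.673×4.4) = 0.0518
⟨φ⟩ = 0.66 × (0.1420 − 0.0518) / (0.673 × 1.5) = 0.66 × 0.0894 = 0.0590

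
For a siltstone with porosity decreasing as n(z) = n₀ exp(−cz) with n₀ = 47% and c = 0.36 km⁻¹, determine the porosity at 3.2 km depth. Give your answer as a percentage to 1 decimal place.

14.9%

n = n₀·exp(−c·z) = 0.47 × exp(−0.36 × 3.2) = 0.47 × exp(−1.152)
  = 0.47 × 0.3160 = 0.1485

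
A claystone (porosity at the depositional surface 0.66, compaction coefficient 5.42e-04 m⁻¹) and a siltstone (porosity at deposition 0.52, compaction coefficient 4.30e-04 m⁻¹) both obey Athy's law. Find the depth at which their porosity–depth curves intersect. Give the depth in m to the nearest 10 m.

2130 m

Working in km (1 km = 1000 m; k in km⁻¹ = k in m⁻¹ × 1000):
Set φ₀ₐ e^(−kₐz) = φ₀ᵦ e^(−kᵦz) ⇒ ln(φ₀ₐ/φ₀ᵦ) = (kₐ − kᵦ)·z
z = ln(0.66/0.52) / (0.542 − 0.43) = 0.2384 / 0.112 = 2.129 km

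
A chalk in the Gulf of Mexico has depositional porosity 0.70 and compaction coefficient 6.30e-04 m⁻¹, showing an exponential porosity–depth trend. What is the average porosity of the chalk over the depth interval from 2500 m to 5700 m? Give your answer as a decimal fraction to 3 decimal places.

Working in km (1 km = 1000 m; k in km⁻¹ = k in m⁻¹ × 1000):
⟨phi⟩ = (1/(Z₂−Z₁)) ∫ phi₀ e^(−kZ) dZ = phi₀·(e^(−k·Z₁) − e^(−k·Z₂)) / (k·(Z₂−Z₁))
e^(−0.63×2.5) = 0.2070; e^(−0.63×5.7) = 0.0276
⟨phi⟩ = 0.7 × (0.2070 − 0.0276) / (0.63 × 3.2) = 0.7 × 0.0890 = 0.0623

0.062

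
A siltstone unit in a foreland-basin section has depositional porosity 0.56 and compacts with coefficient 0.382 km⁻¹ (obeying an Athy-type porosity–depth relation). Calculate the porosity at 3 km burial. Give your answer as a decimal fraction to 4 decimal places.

φ = φ₀·exp(−k·Z) = 0.56 × exp(−0.382 × 3) = 0.56 × exp(−1.146)
  = 0.56 × 0.3179 = 0.1780

0.1780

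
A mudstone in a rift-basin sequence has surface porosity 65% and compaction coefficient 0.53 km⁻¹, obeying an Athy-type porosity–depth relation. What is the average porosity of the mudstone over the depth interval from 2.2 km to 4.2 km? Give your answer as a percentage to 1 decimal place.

12.5%

⟨n⟩ = (1/(Z₂−Z₁)) ∫ n₀ e^(−cZ) dZ = n₀·(e^(−c·Z₁) − e^(−c·Z₂)) / (c·(Z₂−Z₁))
e^(−0.53×2.2) = 0.3116; e^(−0.53×4.2) = 0.1080
⟨n⟩ = 0.65 × (0.3116 − 0.1080) / (0.53 × 2) = 0.65 × 0.1921 = 0.1249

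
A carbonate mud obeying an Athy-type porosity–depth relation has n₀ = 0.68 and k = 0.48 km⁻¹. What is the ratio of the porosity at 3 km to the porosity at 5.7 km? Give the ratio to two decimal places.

3.65

n(d₁)/n(d₂) = e^(−k·d₁)/e^(−k·d₂) = e^{k(d₂−d₁)}
= exp(0.48 × 2.7) = exp(1.296) = 3.6546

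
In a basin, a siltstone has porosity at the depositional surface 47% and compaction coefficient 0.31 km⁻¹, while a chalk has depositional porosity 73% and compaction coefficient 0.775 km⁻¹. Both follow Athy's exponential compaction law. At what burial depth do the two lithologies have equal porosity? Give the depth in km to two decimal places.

Set n₀ₐ e^(−βₐZ) = n₀ᵦ e^(−βᵦZ) ⇒ ln(n₀ₐ/n₀ᵦ) = (βₐ − βᵦ)·Z
Z = ln(0.47/0.73) / (0.31 − 0.775) = -0.4403 / -0.465 = 0.947 km

0.95 km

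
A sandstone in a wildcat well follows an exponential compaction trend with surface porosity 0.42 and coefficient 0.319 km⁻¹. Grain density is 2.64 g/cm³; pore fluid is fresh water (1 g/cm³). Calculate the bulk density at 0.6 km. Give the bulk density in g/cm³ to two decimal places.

Porosity at depth: n = 0.42·exp(−0.319×0.6) = 0.42×0.8258 = 0.3468
Bulk density: ρ_b = (1−n)ρ_g + n·ρ_f = 0.6532×2.64 + 0.3468×1
       = 1.724 + 0.347 = 2.071 g/cm³

2.07 g/cm³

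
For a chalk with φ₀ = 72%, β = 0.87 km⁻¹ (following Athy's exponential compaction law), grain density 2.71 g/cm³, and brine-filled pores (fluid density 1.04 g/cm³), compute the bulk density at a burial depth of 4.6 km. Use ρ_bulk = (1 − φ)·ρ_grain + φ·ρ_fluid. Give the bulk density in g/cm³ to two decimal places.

Porosity at depth: φ = 0.72·exp(−0.87×4.6) = 0.72×0.0183 = 0.0132
Bulk density: ρ_b = (1−φ)ρ_g + φ·ρ_f = 0.9868×2.71 + 0.0132×1.04
       = 2.674 + 0.014 = 2.688 g/cm³

2.69 g/cm³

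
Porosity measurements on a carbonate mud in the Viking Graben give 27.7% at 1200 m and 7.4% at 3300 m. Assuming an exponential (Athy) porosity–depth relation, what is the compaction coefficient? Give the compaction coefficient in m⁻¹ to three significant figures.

0.000629 m⁻¹

Working in km (1 km = 1000 m; β in km⁻¹ = β in m⁻¹ × 1000):
Athy: phi(Z) = phi₀ e^(−βZ) ⇒ phi₁/phi₂ = e^{β(Z₂−Z₁)} ⇒ β = ln(phi₁/phi₂)/(Z₂−Z₁)
β = ln(0.277/0.074) / (3.3 − 1.2) = ln(3.743) / 2.1 = 1.3200 / 2.1 = 0.6285 km⁻¹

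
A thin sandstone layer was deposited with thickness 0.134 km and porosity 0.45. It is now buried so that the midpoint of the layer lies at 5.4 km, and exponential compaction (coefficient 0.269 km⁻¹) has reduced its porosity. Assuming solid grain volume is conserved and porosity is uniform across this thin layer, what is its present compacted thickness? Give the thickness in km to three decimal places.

Porosity at 5.4 km: φ = 0.45·exp(−0.269×5.4) = 0.1053
Solid-volume conservation: h(1−φ) = h₀(1−φ₀) ⇒ h = h₀·(1−φ₀)/(1−φ)
h = 0.134 × (1 − 0.45)/(1 − 0.1053) = 0.134 × 0.6147 = 0.0824 km

0.082 km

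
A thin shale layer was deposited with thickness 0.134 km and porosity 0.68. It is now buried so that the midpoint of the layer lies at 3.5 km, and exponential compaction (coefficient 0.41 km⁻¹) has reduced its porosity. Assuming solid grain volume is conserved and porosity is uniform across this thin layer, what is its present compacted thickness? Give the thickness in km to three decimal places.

0.051 km

Porosity at 3.5 km: φ = 0.68·exp(−0.41×3.5) = 0.1619
Solid-volume conservation: h(1−φ) = h₀(1−φ₀) ⇒ h = h₀·(1−φ₀)/(1−φ)
h = 0.134 × (1 − 0.68)/(1 − 0.1619) = 0.134 × 0.3818 = 0.0512 km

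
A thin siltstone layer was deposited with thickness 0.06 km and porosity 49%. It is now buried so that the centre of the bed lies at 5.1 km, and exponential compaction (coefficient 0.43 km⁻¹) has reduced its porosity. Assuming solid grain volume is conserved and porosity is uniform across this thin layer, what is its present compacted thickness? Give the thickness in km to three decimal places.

Porosity at 5.1 km: n = 0.49·exp(−0.43×5.1) = 0.0547
Solid-volume conservation: h(1−n) = h₀(1−n₀) ⇒ h = h₀·(1−n₀)/(1−n)
h = 0.06 × (1 − 0.49)/(1 − 0.0547) = 0.06 × 0.5395 = 0.0324 km

0.032 km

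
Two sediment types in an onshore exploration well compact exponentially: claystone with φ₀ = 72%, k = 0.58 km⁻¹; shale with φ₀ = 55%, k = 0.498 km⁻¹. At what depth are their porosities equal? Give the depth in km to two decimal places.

3.28 km

Set φ₀ₐ e^(−kₐZ) = φ₀ᵦ e^(−kᵦZ) ⇒ ln(φ₀ₐ/φ₀ᵦ) = (kₐ − kᵦ)·Z
Z = ln(0.72/0.55) / (0.58 − 0.498) = 0.2693 / 0.082 = 3.285 km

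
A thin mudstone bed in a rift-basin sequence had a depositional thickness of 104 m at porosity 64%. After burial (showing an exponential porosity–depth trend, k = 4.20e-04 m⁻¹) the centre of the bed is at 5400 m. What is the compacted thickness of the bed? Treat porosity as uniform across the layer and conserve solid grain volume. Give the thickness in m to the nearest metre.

40 m

Working in km (1 km = 1000 m; k in km⁻¹ = k in m⁻¹ × 1000):
Porosity at 5.4 km: phi = 0.64·exp(−0.42×5.4) = 0.0663
Solid-volume conservation: h(1−phi) = h₀(1−phi₀) ⇒ h = h₀·(1−phi₀)/(1−phi)
h = 0.104 × (1 − 0.64)/(1 − 0.0663) = 0.104 × 0.3855 = 0.0401 km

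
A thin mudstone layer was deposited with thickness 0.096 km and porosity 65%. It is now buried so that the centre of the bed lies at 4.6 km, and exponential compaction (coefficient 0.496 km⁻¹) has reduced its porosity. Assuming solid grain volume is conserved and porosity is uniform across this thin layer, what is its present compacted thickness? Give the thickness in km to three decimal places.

Porosity at 4.6 km: phi = 0.65·exp(−0.496×4.6) = 0.0664
Solid-volume conservation: h(1−phi) = h₀(1−phi₀) ⇒ h = h₀·(1−phi₀)/(1−phi)
h = 0.096 × (1 − 0.65)/(1 − 0.0664) = 0.096 × 0.3749 = 0.0360 km

0.036 km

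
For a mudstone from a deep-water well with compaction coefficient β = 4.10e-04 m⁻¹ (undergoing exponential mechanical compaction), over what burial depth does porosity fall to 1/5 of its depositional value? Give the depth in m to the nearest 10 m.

Working in km (1 km = 1000 m; β in km⁻¹ = β in m⁻¹ × 1000):
φ/φ₀ = 1/5 ⇒ exp(−β·d) = 1/5 ⇒ d = ln(5) / β
d = 1.6094 / 0.41 = 3.925 km

3930 m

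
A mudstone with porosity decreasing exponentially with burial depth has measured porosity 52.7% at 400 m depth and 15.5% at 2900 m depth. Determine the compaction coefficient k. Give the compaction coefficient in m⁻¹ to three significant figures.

Working in km (1 km = 1000 m; k in km⁻¹ = k in m⁻¹ × 1000):
Athy: n(Z) = n₀ e^(−kZ) ⇒ n₁/n₂ = e^{k(Z₂−Z₁)} ⇒ k = ln(n₁/n₂)/(Z₂−Z₁)
k = ln(0.527/0.155) / (2.9 − 0.4) = ln(3.4) / 2.5 = 1.2238 / 2.5 = 0.4895 km⁻¹

0.000490 m⁻¹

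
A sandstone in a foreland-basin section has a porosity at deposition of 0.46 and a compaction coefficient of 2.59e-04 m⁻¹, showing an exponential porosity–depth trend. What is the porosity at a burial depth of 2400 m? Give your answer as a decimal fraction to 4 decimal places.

0.2471

Working in km (1 km = 1000 m; k in km⁻¹ = k in m⁻¹ × 1000):
n = n₀·exp(−k·d) = 0.46 × exp(−0.259 × 2.4) = 0.46 × exp(−0.6216)
  = 0.46 × 0.5371 = 0.2471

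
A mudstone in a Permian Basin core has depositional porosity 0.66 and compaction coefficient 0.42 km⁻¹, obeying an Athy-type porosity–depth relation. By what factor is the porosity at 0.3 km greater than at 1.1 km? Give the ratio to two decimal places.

φ(Z₁)/φ(Z₂) = e^(−k·Z₁)/e^(−k·Z₂) = e^{k(Z₂−Z₁)}
= exp(0.42 × 0.8) = exp(0.336) = 1.3993

1.40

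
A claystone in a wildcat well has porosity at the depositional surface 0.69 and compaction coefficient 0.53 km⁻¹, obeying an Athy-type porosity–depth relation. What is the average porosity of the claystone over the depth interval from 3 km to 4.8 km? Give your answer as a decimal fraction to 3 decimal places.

⟨phi⟩ = (1/(z₂−z₁)) ∫ phi₀ e^(−βz) dz = phi₀·(e^(−β·z₁) − e^(−β·z₂)) / (β·(z₂−z₁))
e^(−0.53×3) = 0.2039; e^(−0.53×4.8) = 0.0786
⟨phi⟩ = 0.69 × (0.2039 − 0.0786) / (0.53 × 1.8) = 0.69 × 0.1314 = 0.0907

0.091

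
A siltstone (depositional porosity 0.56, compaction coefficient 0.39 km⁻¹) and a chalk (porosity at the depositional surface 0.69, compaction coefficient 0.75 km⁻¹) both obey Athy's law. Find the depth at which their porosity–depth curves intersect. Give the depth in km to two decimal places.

0.58 km

Set phi₀ₐ e^(−βₐz) = phi₀ᵦ e^(−βᵦz) ⇒ ln(phi₀ₐ/phi₀ᵦ) = (βₐ − βᵦ)·z
z = ln(0.56/0.69) / (0.39 − 0.75) = -0.2088 / -0.36 = 0.580 km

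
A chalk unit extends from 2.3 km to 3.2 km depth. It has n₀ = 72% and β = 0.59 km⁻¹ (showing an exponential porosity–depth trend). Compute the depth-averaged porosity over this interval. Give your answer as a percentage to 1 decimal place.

⟨n⟩ = (1/(z₂−z₁)) ∫ n₀ e^(−βz) dz = n₀·(e^(−β·z₁) − e^(−β·z₂)) / (β·(z₂−z₁))
e^(−0.59×2.3) = 0.2574; e^(−0.59×3.2) = 0.1514
⟨n⟩ = 0.72 × (0.2574 − 0.1514) / (0.59 × 0.9) = 0.72 × 0.1997 = 0.1438

14.4%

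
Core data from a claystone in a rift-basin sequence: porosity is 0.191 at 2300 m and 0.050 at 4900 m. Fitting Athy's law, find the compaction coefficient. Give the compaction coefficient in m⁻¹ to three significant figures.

0.000515 m⁻¹

Working in km (1 km = 1000 m; k in km⁻¹ = k in m⁻¹ × 1000):
Athy: φ(z) = φ₀ e^(−kz) ⇒ φ₁/φ₂ = e^{k(z₂−z₁)} ⇒ k = ln(φ₁/φ₂)/(z₂−z₁)
k = ln(0.191/0.05) / (4.9 − 2.3) = ln(3.82) / 2.6 = 1.3403 / 2.6 = 0.5155 km⁻¹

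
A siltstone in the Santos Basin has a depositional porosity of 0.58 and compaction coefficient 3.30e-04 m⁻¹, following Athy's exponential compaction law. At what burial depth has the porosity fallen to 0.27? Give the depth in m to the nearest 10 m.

2320 m

Working in km (1 km = 1000 m; c in km⁻¹ = c in m⁻¹ × 1000):
Invert Athy's law: z = ln(n₀/n) / c
z = ln(0.58/0.27) / 0.33 = ln(2.148) / 0.33 = 0.7646 / 0.33 = 2.317 km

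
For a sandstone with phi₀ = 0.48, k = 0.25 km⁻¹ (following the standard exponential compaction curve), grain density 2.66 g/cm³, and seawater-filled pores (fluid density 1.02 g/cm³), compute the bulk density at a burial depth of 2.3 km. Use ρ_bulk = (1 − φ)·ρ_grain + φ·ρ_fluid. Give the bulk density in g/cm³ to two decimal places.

2.22 g/cm³

Porosity at depth: phi = 0.48·exp(−0.25×2.3) = 0.48×0.5627 = 0.2701
Bulk density: ρ_b = (1−phi)ρ_g + phi·ρ_f = 0.7299×2.66 + 0.2701×1.02
       = 1.942 + 0.276 = 2.217 g/cm³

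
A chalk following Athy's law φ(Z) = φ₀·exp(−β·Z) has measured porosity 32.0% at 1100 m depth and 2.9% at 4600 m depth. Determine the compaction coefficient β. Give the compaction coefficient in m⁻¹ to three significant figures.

Working in km (1 km = 1000 m; β in km⁻¹ = β in m⁻¹ × 1000):
Athy: φ(Z) = φ₀ e^(−βZ) ⇒ φ₁/φ₂ = e^{β(Z₂−Z₁)} ⇒ β = ln(φ₁/φ₂)/(Z₂−Z₁)
β = ln(0.32/0.029) / (4.6 − 1.1) = ln(11.03) / 3.5 = 2.4010 / 3.5 = 0.686 km⁻¹

0.000686 m⁻¹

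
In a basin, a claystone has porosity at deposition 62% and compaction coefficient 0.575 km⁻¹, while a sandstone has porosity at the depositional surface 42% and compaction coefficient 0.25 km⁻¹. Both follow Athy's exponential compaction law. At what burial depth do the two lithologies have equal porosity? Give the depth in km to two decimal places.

Set φ₀ₐ e^(−βₐz) = φ₀ᵦ e^(−βᵦz) ⇒ ln(φ₀ₐ/φ₀ᵦ) = (βₐ − βᵦ)·z
z = ln(0.62/0.42) / (0.575 − 0.25) = 0.3895 / 0.325 = 1.198 km

1.20 km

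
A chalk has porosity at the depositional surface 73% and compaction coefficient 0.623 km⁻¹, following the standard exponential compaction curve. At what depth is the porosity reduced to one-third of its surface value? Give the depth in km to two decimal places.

1.76 km

φ/φ₀ = 1/3 ⇒ exp(−c·Z) = 1/3 ⇒ Z = ln(3) / c
Z = 1.0986 / 0.623 = 1.763 km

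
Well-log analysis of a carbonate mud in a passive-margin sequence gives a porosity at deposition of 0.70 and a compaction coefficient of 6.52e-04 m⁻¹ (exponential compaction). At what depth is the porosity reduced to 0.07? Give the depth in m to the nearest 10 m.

Working in km (1 km = 1000 m; c in km⁻¹ = c in m⁻¹ × 1000):
Invert Athy's law: d = ln(n₀/n) / c
d = ln(0.7/0.07) / 0.652 = ln(10) / 0.652 = 2.3026 / 0.652 = 3.532 km

3530 m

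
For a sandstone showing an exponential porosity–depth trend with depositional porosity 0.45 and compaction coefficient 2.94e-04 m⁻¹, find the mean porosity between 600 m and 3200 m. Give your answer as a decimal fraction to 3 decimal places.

Working in km (1 km = 1000 m; c in km⁻¹ = c in m⁻¹ × 1000):
⟨phi⟩ = (1/(z₂−z₁)) ∫ phi₀ e^(−cz) dz = phi₀·(e^(−c·z₁) − e^(−c·z₂)) / (c·(z₂−z₁))
e^(−0.294×0.6) = 0.8383; e^(−0.294×3.2) = 0.3903
⟨phi⟩ = 0.45 × (0.8383 − 0.3903) / (0.294 × 2.6) = 0.45 × 0.5860 = 0.2637

0.264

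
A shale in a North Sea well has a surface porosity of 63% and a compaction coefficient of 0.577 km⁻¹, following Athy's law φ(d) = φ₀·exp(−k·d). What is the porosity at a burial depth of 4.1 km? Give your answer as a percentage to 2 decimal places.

φ = φ₀·exp(−k·d) = 0.63 × exp(−0.577 × 4.1) = 0.63 × exp(−2.366)
  = 0.63 × 0.0939 = 0.0591

5.91%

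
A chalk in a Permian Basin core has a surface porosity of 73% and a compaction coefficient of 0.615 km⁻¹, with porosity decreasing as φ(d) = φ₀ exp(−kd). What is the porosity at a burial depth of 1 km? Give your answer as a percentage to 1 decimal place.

φ = φ₀·exp(−k·d) = 0.73 × exp(−0.615 × 1) = 0.73 × exp(−0.615)
  = 0.73 × 0.5406 = 0.3947

39.5%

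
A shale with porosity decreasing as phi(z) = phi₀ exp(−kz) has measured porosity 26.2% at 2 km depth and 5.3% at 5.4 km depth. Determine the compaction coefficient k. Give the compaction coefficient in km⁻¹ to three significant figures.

0.470 km⁻¹

Athy: phi(z) = phi₀ e^(−kz) ⇒ phi₁/phi₂ = e^{k(z₂−z₁)} ⇒ k = ln(phi₁/phi₂)/(z₂−z₁)
k = ln(0.262/0.053) / (5.4 − 2) = ln(4.943) / 3.4 = 1.5981 / 3.4 = 0.47 km⁻¹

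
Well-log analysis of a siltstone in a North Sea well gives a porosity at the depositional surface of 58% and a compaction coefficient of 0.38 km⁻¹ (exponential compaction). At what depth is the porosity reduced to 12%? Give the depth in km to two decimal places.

4.15 km

Invert Athy's law: d = ln(phi₀/phi) / c
d = ln(0.58/0.12) / 0.38 = ln(4.833) / 0.38 = 1.5755 / 0.38 = 4.146 km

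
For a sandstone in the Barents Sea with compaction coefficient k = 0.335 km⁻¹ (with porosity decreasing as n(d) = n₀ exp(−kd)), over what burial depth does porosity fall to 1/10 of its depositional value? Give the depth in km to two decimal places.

6.87 km

n/n₀ = 1/10 ⇒ exp(−k·d) = 1/10 ⇒ d = ln(10) / k
d = 2.3026 / 0.335 = 6.873 km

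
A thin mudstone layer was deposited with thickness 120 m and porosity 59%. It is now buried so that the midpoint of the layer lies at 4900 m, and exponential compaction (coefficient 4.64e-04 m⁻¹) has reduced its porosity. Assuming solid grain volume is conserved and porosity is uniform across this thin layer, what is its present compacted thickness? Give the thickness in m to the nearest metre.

52 m

Working in km (1 km = 1000 m; β in km⁻¹ = β in m⁻¹ × 1000):
Porosity at 4.9 km: n = 0.59·exp(−0.464×4.9) = 0.0607
Solid-volume conservation: h(1−n) = h₀(1−n₀) ⇒ h = h₀·(1−n₀)/(1−n)
h = 0.12 × (1 − 0.59)/(1 − 0.0607) = 0.12 × 0.4365 = 0.0524 km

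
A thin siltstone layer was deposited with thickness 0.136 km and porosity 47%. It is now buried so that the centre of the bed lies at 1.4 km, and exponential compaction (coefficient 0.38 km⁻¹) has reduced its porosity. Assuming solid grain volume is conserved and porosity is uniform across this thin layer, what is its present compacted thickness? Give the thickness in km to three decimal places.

0.100 km

Porosity at 1.4 km: φ = 0.47·exp(−0.38×1.4) = 0.2761
Solid-volume conservation: h(1−φ) = h₀(1−φ₀) ⇒ h = h₀·(1−φ₀)/(1−φ)
h = 0.136 × (1 − 0.47)/(1 − 0.2761) = 0.136 × 0.7321 = 0.0996 km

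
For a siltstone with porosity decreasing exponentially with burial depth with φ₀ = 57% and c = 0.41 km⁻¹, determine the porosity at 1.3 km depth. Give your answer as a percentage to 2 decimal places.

φ = φ₀·exp(−c·Z) = 0.57 × exp(−0.41 × 1.3) = 0.57 × exp(−0.533)
  = 0.57 × 0.5868 = 0.3345

33.45%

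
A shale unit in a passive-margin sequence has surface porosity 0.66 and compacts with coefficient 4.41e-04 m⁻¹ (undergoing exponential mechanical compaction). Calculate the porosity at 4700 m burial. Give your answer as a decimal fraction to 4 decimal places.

0.0831

Working in km (1 km = 1000 m; c in km⁻¹ = c in m⁻¹ × 1000):
phi = phi₀·exp(−c·z) = 0.66 × exp(−0.441 × 4.7) = 0.66 × exp(−2.073)
  = 0.66 × 0.1258 = 0.0831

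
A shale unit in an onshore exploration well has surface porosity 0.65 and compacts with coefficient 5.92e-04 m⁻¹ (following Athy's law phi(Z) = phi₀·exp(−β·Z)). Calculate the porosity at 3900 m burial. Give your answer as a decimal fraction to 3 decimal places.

Working in km (1 km = 1000 m; β in km⁻¹ = β in m⁻¹ × 1000):
phi = phi₀·exp(−β·Z) = 0.65 × exp(−0.592 × 3.9) = 0.65 × exp(−2.309)
  = 0.65 × 0.0994 = 0.0646

0.065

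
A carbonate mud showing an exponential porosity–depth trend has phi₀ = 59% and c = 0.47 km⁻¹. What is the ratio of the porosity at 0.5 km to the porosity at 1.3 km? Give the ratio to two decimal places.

phi(z₁)/phi(z₂) = e^(−c·z₁)/e^(−c·z₂) = e^{c(z₂−z₁)}
= exp(0.47 × 0.8) = exp(0.376) = 1.4564

1.46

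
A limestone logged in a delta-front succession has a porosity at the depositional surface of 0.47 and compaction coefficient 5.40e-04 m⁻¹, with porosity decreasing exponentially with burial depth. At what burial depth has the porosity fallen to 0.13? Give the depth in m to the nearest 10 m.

2380 m

Working in km (1 km = 1000 m; c in km⁻¹ = c in m⁻¹ × 1000):
Invert Athy's law: Z = ln(phi₀/phi) / c
Z = ln(0.47/0.13) / 0.54 = ln(3.615) / 0.54 = 1.2852 / 0.54 = 2.380 km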